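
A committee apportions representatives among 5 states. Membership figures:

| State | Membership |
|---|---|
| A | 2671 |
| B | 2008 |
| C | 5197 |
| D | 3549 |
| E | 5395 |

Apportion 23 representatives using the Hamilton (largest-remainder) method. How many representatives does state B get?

3

The standard divisor is 18820/23 ≈ 818.261.
Standard quotas: A 3.2642, B 2.4540, C 6.3513, D 4.3372, E 6.5933.
Lower quotas: A 3, B 2, C 6, D 4, E 6 (sum 21, leaving 2 seats).
Remainders in descending order: E 0.5933, B 0.4540, C 0.3513, D 0.3372, A 0.2642.
The surplus seats go to E, B.
B receives 3.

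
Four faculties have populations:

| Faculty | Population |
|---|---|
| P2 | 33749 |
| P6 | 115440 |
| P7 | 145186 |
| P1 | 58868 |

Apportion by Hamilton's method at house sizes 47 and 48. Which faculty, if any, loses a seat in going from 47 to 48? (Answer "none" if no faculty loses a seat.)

P2

At 47 seats: P2 5, P6 15, P7 19, P1 8.
At 48 seats: P2 4, P6 16, P7 20, P1 8.
P2 drops from 5 to 4.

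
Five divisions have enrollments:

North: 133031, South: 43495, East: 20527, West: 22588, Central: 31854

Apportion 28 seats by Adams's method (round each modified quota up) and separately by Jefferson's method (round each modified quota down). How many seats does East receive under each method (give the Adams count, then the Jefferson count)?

Adams: North 13, South 5, East 3, West 3, Central 4.
Jefferson: North 16, South 5, East 2, West 2, Central 3.
East gets 3 under Adams and 2 under Jefferson.

3 and 2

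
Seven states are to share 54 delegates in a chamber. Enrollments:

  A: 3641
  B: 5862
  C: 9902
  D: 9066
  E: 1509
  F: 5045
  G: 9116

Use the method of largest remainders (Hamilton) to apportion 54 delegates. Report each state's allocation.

A 5, B 7, C 12, D 11, E 2, F 6, G 11

The standard divisor is 44141/54 ≈ 817.426.
Standard quotas: A 4.4542, B 7.1713, C 12.1136, D 11.0909, E 1.8460, F 6.1718, G 11.1521.
Lower quotas: A 4, B 7, C 12, D 11, E 1, F 6, G 11 (sum 52, leaving 2 seats).
Remainders in descending order: E 0.8460, A 0.4542, F 0.1718, B 0.1713, G 0.1521, C 0.1136, D 0.0909.
Largest remainders: E, A receive the extra seats.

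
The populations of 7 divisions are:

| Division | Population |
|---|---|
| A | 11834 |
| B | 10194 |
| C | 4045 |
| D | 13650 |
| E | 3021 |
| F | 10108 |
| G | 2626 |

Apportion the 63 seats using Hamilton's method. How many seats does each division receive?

A 13; B 12; C 5; D 16; E 3; F 11; G 3

Standard divisor: 55478 ÷ 63 ≈ 880.603.
Standard quotas: A 13.4385, B 11.5762, C 4.5934, D 15.5007, E 3.4306, F 11.4785, G 2.9820.
Lower quotas: A 13, B 11, C 4, D 15, E 3, F 11, G 2 (sum 59, leaving 4 seats).
Remainders in descending order: G 0.9820, C 0.5934, B 0.5762, D 0.5007, F 0.4785, A 0.4385, E 0.4306.
Largest remainders: G, C, B, D receive the extra seats.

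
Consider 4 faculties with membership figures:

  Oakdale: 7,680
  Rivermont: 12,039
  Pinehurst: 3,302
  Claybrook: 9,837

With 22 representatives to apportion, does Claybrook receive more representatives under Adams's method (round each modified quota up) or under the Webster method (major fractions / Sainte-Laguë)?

Adams: Oakdale 5, Rivermont 8, Pinehurst 3, Claybrook 6.
Webster: Oakdale 5, Rivermont 8, Pinehurst 2, Claybrook 7.
Claybrook gets 6 under Adams and 7 under Webster.

Webster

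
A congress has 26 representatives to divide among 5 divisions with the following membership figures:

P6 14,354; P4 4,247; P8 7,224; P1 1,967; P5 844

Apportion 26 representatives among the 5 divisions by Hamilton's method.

The standard divisor is 28636/26 ≈ 1101.385.
Standard quotas: P6 13.0327, P4 3.8561, P8 6.5590, P1 1.7859, P5 0.7663.
Lower quotas: P6 13, P4 3, P8 6, P1 1, P5 0 (sum 23, leaving 3 seats).
Remainders in descending order: P4 0.8561, P1 0.7859, P5 0.7663, P8 0.5590, P6 0.0327.
Largest remainders: P4, P1, P5 receive the extra seats.

P6=13; P4=4; P8=6; P1=2; P5=1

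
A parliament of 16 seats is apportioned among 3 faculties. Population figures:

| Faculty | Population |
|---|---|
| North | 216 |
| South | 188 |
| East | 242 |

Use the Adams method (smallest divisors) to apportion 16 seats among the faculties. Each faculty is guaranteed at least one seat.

North 5; South 5; East 6

Standard divisor 646/16 ≈ 40.375; standard quotas: North 5.350, South 4.656, East 5.994.
Rounding up gives 6, 5, 6 = 17 seats, so the divisor must be adjusted.
With modified divisor 45: modified quotas North 4.800, South 4.178, East 5.378.
Rounding up: North 5, South 5, East 6 (total 16).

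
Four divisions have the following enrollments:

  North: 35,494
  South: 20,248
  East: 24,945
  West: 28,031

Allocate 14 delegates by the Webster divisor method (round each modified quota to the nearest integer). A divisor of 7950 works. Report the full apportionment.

North 4, South 3, East 3, West 4

With modified divisor 7950: modified quotas North 4.465, South 2.547, East 3.138, West 3.526.
Rounding to the nearest integer: North 4, South 3, East 3, West 4 (total 14).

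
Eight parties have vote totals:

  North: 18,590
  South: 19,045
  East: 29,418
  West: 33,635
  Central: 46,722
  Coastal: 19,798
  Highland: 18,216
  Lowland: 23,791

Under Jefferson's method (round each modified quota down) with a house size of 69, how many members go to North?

Standard divisor 209215/69 ≈ 3032.101; standard quotas: North 6.131, South 6.281, East 9.702, West 11.093, Central 15.409, Coastal 6.529, Highland 6.008, Lowland 7.846.
Rounding down gives 6, 6, 9, 11, 15, 6, 6, 7 = 66 seats, so the divisor must be adjusted.
With modified divisor 2900: modified quotas North 6.410, South 6.567, East 10.144, West 11.598, Central 16.111, Coastal 6.827, Highland 6.281, Lowland 8.204.
Rounding down: North 6, South 6, East 10, West 11, Central 16, Coastal 6, Highland 6, Lowland 8 (total 69).
North receives 6.

6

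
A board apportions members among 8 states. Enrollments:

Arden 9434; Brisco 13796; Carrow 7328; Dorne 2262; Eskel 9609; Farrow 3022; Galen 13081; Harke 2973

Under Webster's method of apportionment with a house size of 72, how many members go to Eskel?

Standard divisor 61505/72 ≈ 854.236; standard quotas: Arden 11.044, Brisco 16.150, Carrow 8.578, Dorne 2.648, Eskel 11.249, Farrow 3.538, Galen 15.313, Harke 3.480.
Rounding to the nearest integer gives Arden 11, Brisco 16, Carrow 9, Dorne 3, Eskel 11, Farrow 4, Galen 15, Harke 3 — total 72, matching the house size, so no adjustment is needed.
Eskel receives 11.

11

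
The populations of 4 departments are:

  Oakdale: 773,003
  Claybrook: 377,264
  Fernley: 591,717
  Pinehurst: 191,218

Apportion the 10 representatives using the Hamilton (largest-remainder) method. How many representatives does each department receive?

Total 1933202; standard divisor 1933202/10 ≈ 193320.2.
Standard quotas: Oakdale 3.9986, Claybrook 1.9515, Fernley 3.0608, Pinehurst 0.9891.
Lower quotas: Oakdale 3, Claybrook 1, Fernley 3, Pinehurst 0 (sum 7, leaving 3 seats).
Remainders in descending order: Oakdale 0.9986, Pinehurst 0.9891, Claybrook 0.9515, Fernley 0.0608.
The surplus seats go to Oakdale, Pinehurst, Claybrook.

Oakdale=4, Claybrook=2, Fernley=3, Pinehurst=1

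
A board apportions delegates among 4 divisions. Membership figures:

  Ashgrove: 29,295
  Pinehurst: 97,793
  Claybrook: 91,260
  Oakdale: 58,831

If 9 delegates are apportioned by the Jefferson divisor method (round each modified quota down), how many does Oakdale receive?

Standard divisor 277179/9 ≈ 30797.667; standard quotas: Ashgrove 0.951, Pinehurst 3.175, Claybrook 2.963, Oakdale 1.910.
Rounding down gives 0, 3, 2, 1 = 6 seats, so the divisor must be adjusted.
With modified divisor 26900: modified quotas Ashgrove 1.089, Pinehurst 3.635, Claybrook 3.393, Oakdale 2.187.
Rounding down: Ashgrove 1, Pinehurst 3, Claybrook 3, Oakdale 2 (total 9).
Oakdale receives 2.

2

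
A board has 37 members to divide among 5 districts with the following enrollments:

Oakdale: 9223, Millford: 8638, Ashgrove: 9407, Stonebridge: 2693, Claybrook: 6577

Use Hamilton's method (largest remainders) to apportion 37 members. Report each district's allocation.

The standard divisor is 36538/37 ≈ 987.514.
Standard quotas: Oakdale 9.3396, Millford 8.7472, Ashgrove 9.5259, Stonebridge 2.7271, Claybrook 6.6602.
Lower quotas: Oakdale 9, Millford 8, Ashgrove 9, Stonebridge 2, Claybrook 6 (sum 34, leaving 3 seats).
Remainders in descending order: Millford 0.7472, Stonebridge 0.7271, Claybrook 0.6602, Ashgrove 0.5259, Oakdale 0.3396.
Largest remainders: Millford, Stonebridge, Claybrook receive the extra seats.

Oakdale 9, Millford 9, Ashgrove 9, Stonebridge 3, Claybrook 7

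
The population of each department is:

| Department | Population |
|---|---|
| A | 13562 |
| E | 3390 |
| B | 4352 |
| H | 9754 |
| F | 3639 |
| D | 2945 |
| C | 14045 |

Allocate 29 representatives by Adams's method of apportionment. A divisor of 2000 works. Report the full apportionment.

A=7; E=2; B=3; H=5; F=2; D=2; C=8

With modified divisor 2000: modified quotas A 6.781, E 1.695, B 2.176, H 4.877, F 1.819, D 1.472, C 7.022.
Rounding up: A 7, E 2, B 3, H 5, F 2, D 2, C 8 (total 29).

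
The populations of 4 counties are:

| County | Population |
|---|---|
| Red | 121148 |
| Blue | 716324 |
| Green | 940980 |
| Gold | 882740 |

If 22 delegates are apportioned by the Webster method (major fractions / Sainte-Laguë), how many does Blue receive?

Standard divisor 2661192/22 ≈ 120963.273; standard quotas: Red 1.002, Blue 5.922, Green 7.779, Gold 7.298.
Rounding to the nearest integer gives Red 1, Blue 6, Green 8, Gold 7 — total 22, matching the house size, so no adjustment is needed.
Blue receives 6.

6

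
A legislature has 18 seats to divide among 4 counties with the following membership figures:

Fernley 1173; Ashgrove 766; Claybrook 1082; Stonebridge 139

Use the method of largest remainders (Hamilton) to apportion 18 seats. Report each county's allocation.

Total 3160; standard divisor 3160/18 ≈ 175.556.
Standard quotas: Fernley 6.682, Ashgrove 4.363, Claybrook 6.163, Stonebridge 0.792.
Lower quotas: Fernley 6, Ashgrove 4, Claybrook 6, Stonebridge 0 (sum 16, leaving 2 seats).
Remainders in descending order: Stonebridge 0.792, Fernley 0.682, Ashgrove 0.363, Claybrook 0.163.
The surplus seats go to Stonebridge, Fernley.

Fernley 7, Ashgrove 4, Claybrook 6, Stonebridge 1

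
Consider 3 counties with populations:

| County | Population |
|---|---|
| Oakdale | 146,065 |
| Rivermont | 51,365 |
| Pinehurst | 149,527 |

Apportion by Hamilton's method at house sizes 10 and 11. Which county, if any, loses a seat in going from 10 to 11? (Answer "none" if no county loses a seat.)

At 10 seats: Oakdale 4, Rivermont 2, Pinehurst 4.
At 11 seats: Oakdale 5, Rivermont 1, Pinehurst 5.
Rivermont drops from 2 to 1.

Rivermont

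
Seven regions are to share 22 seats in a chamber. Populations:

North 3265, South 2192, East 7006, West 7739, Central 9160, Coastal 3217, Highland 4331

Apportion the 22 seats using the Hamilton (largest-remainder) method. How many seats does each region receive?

North: 2, South: 1, East: 4, West: 5, Central: 5, Coastal: 2, Highland: 3

Total 36910; standard divisor 36910/22 ≈ 1677.727.
Standard quotas: North 1.9461, South 1.3065, East 4.1759, West 4.6128, Central 5.4598, Coastal 1.9175, Highland 2.5815.
Lower quotas: North 1, South 1, East 4, West 4, Central 5, Coastal 1, Highland 2 (sum 18, leaving 4 seats).
Remainders in descending order: North 0.9461, Coastal 0.9175, West 0.6128, Highland 0.5815, Central 0.4598, South 0.3065, East 0.1759.
The surplus seats go to North, Coastal, West, Highland.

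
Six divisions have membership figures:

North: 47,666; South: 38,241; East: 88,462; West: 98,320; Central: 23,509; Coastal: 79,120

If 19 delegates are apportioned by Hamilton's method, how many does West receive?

Standard divisor: 375318 ÷ 19 ≈ 19753.579.
Standard quotas: North 2.4130, South 1.9359, East 4.4783, West 4.9773, Central 1.1901, Coastal 4.0054.
Lower quotas: North 2, South 1, East 4, West 4, Central 1, Coastal 4 (sum 16, leaving 3 seats).
Remainders in descending order: West 0.9773, South 0.9359, East 0.4783, North 0.4130, Central 0.1901, Coastal 0.0054.
Largest remainders: West, South, East receive the extra seats.
West receives 5.

5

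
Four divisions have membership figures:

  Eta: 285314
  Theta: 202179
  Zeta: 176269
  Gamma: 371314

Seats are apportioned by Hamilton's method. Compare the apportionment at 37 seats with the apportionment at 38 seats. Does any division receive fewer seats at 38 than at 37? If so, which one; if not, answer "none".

Zeta

At 37 seats: Eta 10, Theta 7, Zeta 7, Gamma 13.
At 38 seats: Eta 11, Theta 7, Zeta 6, Gamma 14.
Zeta drops from 7 to 6.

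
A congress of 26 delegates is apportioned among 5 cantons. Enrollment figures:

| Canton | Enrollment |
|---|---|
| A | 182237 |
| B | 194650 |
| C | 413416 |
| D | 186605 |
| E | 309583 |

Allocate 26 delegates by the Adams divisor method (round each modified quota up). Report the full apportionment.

Standard divisor 1286491/26 ≈ 49480.423; standard quotas: A 3.683, B 3.934, C 8.355, D 3.771, E 6.257.
Rounding up gives 4, 4, 9, 4, 7 = 28 seats, so the divisor must be adjusted.
With modified divisor 55400: modified quotas A 3.289, B 3.514, C 7.462, D 3.368, E 5.588.
Rounding up: A 4, B 4, C 8, D 4, E 6 (total 26).

A 4, B 4, C 8, D 4, E 6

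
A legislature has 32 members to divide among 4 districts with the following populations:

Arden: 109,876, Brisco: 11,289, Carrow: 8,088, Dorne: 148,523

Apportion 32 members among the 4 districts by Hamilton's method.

Arden 13, Brisco 1, Carrow 1, Dorne 17

The standard divisor is 277776/32 ≈ 8680.5.
Standard quotas: Arden 12.6578, Brisco 1.3005, Carrow 0.9317, Dorne 17.1100.
Lower quotas: Arden 12, Brisco 1, Carrow 0, Dorne 17 (sum 30, leaving 2 seats).
Remainders in descending order: Carrow 0.9317, Arden 0.6578, Brisco 0.3005, Dorne 0.1100.
The surplus seats go to Carrow, Arden.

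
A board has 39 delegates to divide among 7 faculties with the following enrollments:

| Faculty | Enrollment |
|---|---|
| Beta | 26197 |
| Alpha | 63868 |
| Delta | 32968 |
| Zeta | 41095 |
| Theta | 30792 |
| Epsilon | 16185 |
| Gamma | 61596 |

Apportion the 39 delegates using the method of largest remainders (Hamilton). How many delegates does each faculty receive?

Beta 4, Alpha 9, Delta 5, Zeta 6, Theta 4, Epsilon 2, Gamma 9

Standard divisor: 272701 ÷ 39 ≈ 6992.333.
Standard quotas: Beta 3.7465, Alpha 9.1340, Delta 4.7149, Zeta 5.8772, Theta 4.4037, Epsilon 2.3147, Gamma 8.8091.
Lower quotas: Beta 3, Alpha 9, Delta 4, Zeta 5, Theta 4, Epsilon 2, Gamma 8 (sum 35, leaving 4 seats).
Remainders in descending order: Zeta 0.8772, Gamma 0.8091, Beta 0.7465, Delta 0.7149, Theta 0.4037, Epsilon 0.3147, Alpha 0.1340.
The surplus seats go to Zeta, Gamma, Beta, Delta.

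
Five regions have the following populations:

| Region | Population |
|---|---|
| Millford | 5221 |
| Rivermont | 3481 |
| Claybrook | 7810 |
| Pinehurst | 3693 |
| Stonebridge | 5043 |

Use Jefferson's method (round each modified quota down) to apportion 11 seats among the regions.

Millford 2, Rivermont 1, Claybrook 4, Pinehurst 2, Stonebridge 2

Standard divisor 25248/11 ≈ 2295.273; standard quotas: Millford 2.275, Rivermont 1.517, Claybrook 3.403, Pinehurst 1.609, Stonebridge 2.197.
Rounding down gives 2, 1, 3, 1, 2 = 9 seats, so the divisor must be adjusted.
With modified divisor 1800: modified quotas Millford 2.901, Rivermont 1.934, Claybrook 4.339, Pinehurst 2.052, Stonebridge 2.802.
Rounding down: Millford 2, Rivermont 1, Claybrook 4, Pinehurst 2, Stonebridge 2 (total 11).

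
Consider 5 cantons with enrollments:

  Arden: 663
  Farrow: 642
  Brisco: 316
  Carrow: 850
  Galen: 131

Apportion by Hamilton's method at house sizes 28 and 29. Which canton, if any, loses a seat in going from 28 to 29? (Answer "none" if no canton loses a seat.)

Galen

At 28 seats: Arden 7, Farrow 7, Brisco 3, Carrow 9, Galen 2.
At 29 seats: Arden 7, Farrow 7, Brisco 4, Carrow 10, Galen 1.
Galen drops from 2 to 1.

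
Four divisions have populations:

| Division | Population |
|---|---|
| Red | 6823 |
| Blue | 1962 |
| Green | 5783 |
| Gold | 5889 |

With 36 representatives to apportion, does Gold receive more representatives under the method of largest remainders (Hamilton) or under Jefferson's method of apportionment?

Hamilton: Red 12, Blue 4, Green 10, Gold 10.
Jefferson: Red 12, Blue 3, Green 10, Gold 11.
Gold gets 10 under Hamilton and 11 under Jefferson.

Jefferson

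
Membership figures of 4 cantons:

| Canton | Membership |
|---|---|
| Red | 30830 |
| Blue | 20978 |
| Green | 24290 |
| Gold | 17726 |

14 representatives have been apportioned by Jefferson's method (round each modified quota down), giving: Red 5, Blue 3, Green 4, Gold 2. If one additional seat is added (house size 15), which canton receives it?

Gold

Priority for the next seat is population ÷ (current seats + 1).
Priorities: Red 5138.333, Blue 5244.500, Green 4858.000, Gold 5908.667.
Highest priority: Gold.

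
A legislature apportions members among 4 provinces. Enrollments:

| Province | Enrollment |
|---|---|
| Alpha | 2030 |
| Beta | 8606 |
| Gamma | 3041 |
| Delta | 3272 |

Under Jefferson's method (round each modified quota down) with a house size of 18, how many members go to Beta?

10

Standard divisor 16949/18 ≈ 941.611; standard quotas: Alpha 2.156, Beta 9.140, Gamma 3.230, Delta 3.475.
Rounding down gives 2, 9, 3, 3 = 17 seats, so the divisor must be adjusted.
With modified divisor 840: modified quotas Alpha 2.417, Beta 10.245, Gamma 3.620, Delta 3.895.
Rounding down: Alpha 2, Beta 10, Gamma 3, Delta 3 (total 18).
Beta receives 10.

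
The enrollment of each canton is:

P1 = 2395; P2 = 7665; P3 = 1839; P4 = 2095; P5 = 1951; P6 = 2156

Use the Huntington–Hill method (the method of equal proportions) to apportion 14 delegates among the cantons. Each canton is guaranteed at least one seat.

With divisor 1389: modified quotas P1 1.724, P2 5.518, P3 1.324, P4 1.508, P5 1.405, P6 1.552.
Geometric-mean thresholds: P1 √(1·2)=1.414, P2 √(5·6)=5.477, P3 √(1·2)=1.414, P4 √(1·2)=1.414, P5 √(1·2)=1.414, P6 √(1·2)=1.414.
Each quota rounded against its threshold gives P1 2, P2 6, P3 1, P4 2, P5 1, P6 2 (total 14).

P1: 2, P2: 6, P3: 1, P4: 2, P5: 1, P6: 2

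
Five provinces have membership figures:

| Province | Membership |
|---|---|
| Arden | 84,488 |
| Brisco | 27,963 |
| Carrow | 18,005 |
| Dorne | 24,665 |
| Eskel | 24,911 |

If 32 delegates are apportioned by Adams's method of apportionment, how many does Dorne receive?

Standard divisor 180032/32 ≈ 5626; standard quotas: Arden 15.017, Brisco 4.970, Carrow 3.200, Dorne 4.384, Eskel 4.428.
Rounding up gives 16, 5, 4, 5, 5 = 35 seats, so the divisor must be adjusted.
With modified divisor 6100: modified quotas Arden 13.850, Brisco 4.584, Carrow 2.952, Dorne 4.043, Eskel 4.084.
Rounding up: Arden 14, Brisco 5, Carrow 3, Dorne 5, Eskel 5 (total 32).
Dorne receives 5.

5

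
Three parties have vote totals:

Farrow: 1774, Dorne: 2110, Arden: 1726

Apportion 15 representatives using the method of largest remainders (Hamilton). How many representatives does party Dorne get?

6

Standard divisor: 5610 ÷ 15 = 374.
Standard quotas: Farrow 4.743, Dorne 5.642, Arden 4.615.
Lower quotas: Farrow 4, Dorne 5, Arden 4 (sum 13, leaving 2 seats).
Remainders in descending order: Farrow 0.743, Dorne 0.642, Arden 0.615.
The surplus seats go to Farrow, Dorne.
Dorne receives 6.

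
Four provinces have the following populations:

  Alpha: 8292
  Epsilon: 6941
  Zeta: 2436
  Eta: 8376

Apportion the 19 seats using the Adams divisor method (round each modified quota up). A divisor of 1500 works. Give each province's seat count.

Alpha 6, Epsilon 5, Zeta 2, Eta 6

With modified divisor 1500: modified quotas Alpha 5.528, Epsilon 4.627, Zeta 1.624, Eta 5.584.
Rounding up: Alpha 6, Epsilon 5, Zeta 2, Eta 6 (total 19).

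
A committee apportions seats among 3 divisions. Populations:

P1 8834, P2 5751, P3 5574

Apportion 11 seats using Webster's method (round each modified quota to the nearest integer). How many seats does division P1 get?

Standard divisor 20159/11 ≈ 1832.636; standard quotas: P1 4.820, P2 3.138, P3 3.042.
Rounding to the nearest integer gives P1 5, P2 3, P3 3 — total 11, matching the house size, so no adjustment is needed.
P1 receives 5.

5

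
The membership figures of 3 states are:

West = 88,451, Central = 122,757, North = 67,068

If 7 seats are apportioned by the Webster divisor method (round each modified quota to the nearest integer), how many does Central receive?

3

Standard divisor 278276/7 ≈ 39753.714; standard quotas: West 2.225, Central 3.088, North 1.687.
Rounding to the nearest integer gives West 2, Central 3, North 2 — total 7, matching the house size, so no adjustment is needed.
Central receives 3.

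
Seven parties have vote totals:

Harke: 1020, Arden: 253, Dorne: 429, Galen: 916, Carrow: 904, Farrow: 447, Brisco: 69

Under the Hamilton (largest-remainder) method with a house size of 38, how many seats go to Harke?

10

Total 4038; standard divisor 4038/38 ≈ 106.263.
Standard quotas: Harke 9.599, Arden 2.381, Dorne 4.037, Galen 8.620, Carrow 8.507, Farrow 4.207, Brisco 0.649.
Lower quotas: Harke 9, Arden 2, Dorne 4, Galen 8, Carrow 8, Farrow 4, Brisco 0 (sum 35, leaving 3 seats).
Remainders in descending order: Brisco 0.649, Galen 0.620, Harke 0.599, Carrow 0.507, Arden 0.381, Farrow 0.207, Dorne 0.037.
Largest remainders: Brisco, Galen, Harke receive the extra seats.
Harke receives 10.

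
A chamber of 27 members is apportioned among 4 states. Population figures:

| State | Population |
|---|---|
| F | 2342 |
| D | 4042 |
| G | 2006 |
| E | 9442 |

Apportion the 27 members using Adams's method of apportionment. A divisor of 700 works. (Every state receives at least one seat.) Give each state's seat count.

With modified divisor 700: modified quotas F 3.346, D 5.774, G 2.866, E 13.489.
Rounding up: F 4, D 6, G 3, E 14 (total 27).

F 4, D 6, G 3, E 14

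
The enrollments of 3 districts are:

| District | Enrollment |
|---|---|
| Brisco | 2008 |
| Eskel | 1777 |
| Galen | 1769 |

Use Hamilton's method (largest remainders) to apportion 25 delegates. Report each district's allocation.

Total 5554; standard divisor 5554/25 ≈ 222.16.
Standard quotas: Brisco 9.039, Eskel 7.999, Galen 7.963.
Lower quotas: Brisco 9, Eskel 7, Galen 7 (sum 23, leaving 2 seats).
Remainders in descending order: Eskel 0.999, Galen 0.963, Brisco 0.039.
Largest remainders: Eskel, Galen receive the extra seats.

Brisco=9; Eskel=8; Galen=8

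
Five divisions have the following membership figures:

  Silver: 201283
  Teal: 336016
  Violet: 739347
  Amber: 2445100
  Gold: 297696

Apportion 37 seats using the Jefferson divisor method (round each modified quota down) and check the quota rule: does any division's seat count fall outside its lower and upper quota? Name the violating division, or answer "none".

Amber

Standard quotas: Silver 1.853, Teal 3.093, Violet 6.806, Amber 22.508, Gold 2.740.
Jefferson allocation: Silver 1, Teal 3, Violet 7, Amber 24, Gold 2.
Amber has quota 22.508 (lower 22, upper 23) but receives 24 — outside the quota interval.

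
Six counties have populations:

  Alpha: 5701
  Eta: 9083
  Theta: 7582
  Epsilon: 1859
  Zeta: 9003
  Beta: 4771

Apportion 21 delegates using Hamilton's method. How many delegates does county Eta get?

The standard divisor is 37999/21 ≈ 1809.476.
Standard quotas: Alpha 3.1506, Eta 5.0197, Theta 4.1902, Epsilon 1.0274, Zeta 4.9755, Beta 2.6367.
Lower quotas: Alpha 3, Eta 5, Theta 4, Epsilon 1, Zeta 4, Beta 2 (sum 19, leaving 2 seats).
Remainders in descending order: Zeta 0.9755, Beta 0.6367, Theta 0.1902, Alpha 0.1506, Epsilon 0.0274, Eta 0.0197.
The surplus seats go to Zeta, Beta.
Eta receives 5.

5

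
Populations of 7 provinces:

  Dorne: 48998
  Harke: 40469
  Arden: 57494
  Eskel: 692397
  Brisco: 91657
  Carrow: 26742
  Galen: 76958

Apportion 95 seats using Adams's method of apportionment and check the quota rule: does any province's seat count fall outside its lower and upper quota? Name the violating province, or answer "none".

Standard quotas: Dorne 4.499, Harke 3.716, Arden 5.279, Eskel 63.571, Brisco 8.415, Carrow 2.455, Galen 7.066.
Adams allocation: Dorne 5, Harke 4, Arden 6, Eskel 61, Brisco 9, Carrow 3, Galen 7.
Eskel has quota 63.571 (lower 63, upper 64) but receives 61 — outside the quota interval.

Eskel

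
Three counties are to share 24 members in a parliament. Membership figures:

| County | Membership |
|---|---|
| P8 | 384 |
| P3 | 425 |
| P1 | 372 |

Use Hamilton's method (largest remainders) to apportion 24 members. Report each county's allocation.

P8=8, P3=9, P1=7

Standard divisor: 1181 ÷ 24 ≈ 49.208.
Standard quotas: P8 7.804, P3 8.637, P1 7.560.
Lower quotas: P8 7, P3 8, P1 7 (sum 22, leaving 2 seats).
Remainders in descending order: P8 0.804, P3 0.637, P1 0.560.
The surplus seats go to P8, P3.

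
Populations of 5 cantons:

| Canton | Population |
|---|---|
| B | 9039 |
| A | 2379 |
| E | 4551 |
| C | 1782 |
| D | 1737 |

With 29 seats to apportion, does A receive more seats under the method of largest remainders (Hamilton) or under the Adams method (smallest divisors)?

Hamilton: B 13, A 3, E 7, C 3, D 3.
Adams: B 12, A 4, E 7, C 3, D 3.
A gets 3 under Hamilton and 4 under Adams.

Adams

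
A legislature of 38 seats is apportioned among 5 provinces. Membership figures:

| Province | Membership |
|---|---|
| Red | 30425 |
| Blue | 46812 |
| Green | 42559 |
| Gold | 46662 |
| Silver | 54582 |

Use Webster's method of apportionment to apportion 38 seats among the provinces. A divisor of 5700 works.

Red 5, Blue 8, Green 7, Gold 8, Silver 10

With modified divisor 5700: modified quotas Red 5.338, Blue 8.213, Green 7.466, Gold 8.186, Silver 9.576.
Rounding to the nearest integer: Red 5, Blue 8, Green 7, Gold 8, Silver 10 (total 38).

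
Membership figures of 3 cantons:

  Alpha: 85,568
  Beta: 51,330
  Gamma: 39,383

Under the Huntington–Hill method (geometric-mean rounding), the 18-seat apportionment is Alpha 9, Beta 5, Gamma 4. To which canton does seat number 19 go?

Beta

Priority for the next seat is population ÷ (√(s·(s+1))).
Priorities: Alpha 9019.659, Beta 9371.533, Gamma 8806.307.
Highest priority: Beta.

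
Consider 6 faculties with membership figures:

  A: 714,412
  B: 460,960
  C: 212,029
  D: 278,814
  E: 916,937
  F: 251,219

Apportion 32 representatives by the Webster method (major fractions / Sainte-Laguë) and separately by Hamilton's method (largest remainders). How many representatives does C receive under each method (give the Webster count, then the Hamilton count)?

Webster: A 8, B 5, C 2, D 3, E 11, F 3.
Hamilton: A 8, B 5, C 3, D 3, E 10, F 3.
C gets 2 under Webster and 3 under Hamilton.

2 and 3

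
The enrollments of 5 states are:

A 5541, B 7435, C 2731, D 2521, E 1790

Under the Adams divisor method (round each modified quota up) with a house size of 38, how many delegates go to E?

4

Standard divisor 20018/38 ≈ 526.789; standard quotas: A 10.518, B 14.114, C 5.184, D 4.786, E 3.398.
Rounding up gives 11, 15, 6, 5, 4 = 41 seats, so the divisor must be adjusted.
With modified divisor 560: modified quotas A 9.895, B 13.277, C 4.877, D 4.502, E 3.196.
Rounding up: A 10, B 14, C 5, D 5, E 4 (total 38).
E receives 4.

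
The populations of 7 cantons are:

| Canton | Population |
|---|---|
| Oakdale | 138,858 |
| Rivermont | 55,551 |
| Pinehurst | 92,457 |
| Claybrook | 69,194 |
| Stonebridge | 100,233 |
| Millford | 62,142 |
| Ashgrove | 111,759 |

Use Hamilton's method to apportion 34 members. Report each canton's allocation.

Oakdale 8; Rivermont 3; Pinehurst 5; Claybrook 4; Stonebridge 5; Millford 3; Ashgrove 6

Total 630194; standard divisor 630194/34 ≈ 18535.118.
Standard quotas: Oakdale 7.4916, Rivermont 2.9971, Pinehurst 4.9882, Claybrook 3.7331, Stonebridge 5.4077, Millford 3.3527, Ashgrove 6.0296.
Lower quotas: Oakdale 7, Rivermont 2, Pinehurst 4, Claybrook 3, Stonebridge 5, Millford 3, Ashgrove 6 (sum 30, leaving 4 seats).
Remainders in descending order: Rivermont 0.9971, Pinehurst 0.9882, Claybrook 0.7331, Oakdale 0.4916, Stonebridge 0.4077, Millford 0.3527, Ashgrove 0.0296.
Largest remainders: Rivermont, Pinehurst, Claybrook, Oakdale receive the extra seats.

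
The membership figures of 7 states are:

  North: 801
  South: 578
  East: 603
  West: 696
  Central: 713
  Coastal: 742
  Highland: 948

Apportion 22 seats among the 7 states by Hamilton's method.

North 3, South 3, East 3, West 3, Central 3, Coastal 3, Highland 4

The standard divisor is 5081/22 ≈ 230.955.
Standard quotas: North 3.468, South 2.503, East 2.611, West 3.014, Central 3.087, Coastal 3.213, Highland 4.105.
Lower quotas: North 3, South 2, East 2, West 3, Central 3, Coastal 3, Highland 4 (sum 20, leaving 2 seats).
Remainders in descending order: East 0.611, South 0.503, North 0.468, Coastal 0.213, Highland 0.105, Central 0.087, West 0.014.
The surplus seats go to East, South.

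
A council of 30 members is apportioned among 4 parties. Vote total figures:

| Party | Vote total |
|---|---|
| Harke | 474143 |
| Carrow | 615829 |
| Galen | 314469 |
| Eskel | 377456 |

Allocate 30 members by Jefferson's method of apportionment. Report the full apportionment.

Harke 8, Carrow 11, Galen 5, Eskel 6

Standard divisor 1781897/30 ≈ 59396.567; standard quotas: Harke 7.983, Carrow 10.368, Galen 5.294, Eskel 6.355.
Rounding down gives 7, 10, 5, 6 = 28 seats, so the divisor must be adjusted.
With modified divisor 55000: modified quotas Harke 8.621, Carrow 11.197, Galen 5.718, Eskel 6.863.
Rounding down: Harke 8, Carrow 11, Galen 5, Eskel 6 (total 30).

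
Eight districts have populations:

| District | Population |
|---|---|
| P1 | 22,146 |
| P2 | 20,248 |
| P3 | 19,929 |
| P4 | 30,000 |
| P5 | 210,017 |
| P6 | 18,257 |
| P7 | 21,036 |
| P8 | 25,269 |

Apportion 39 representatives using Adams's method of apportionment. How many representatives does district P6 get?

Standard divisor 366902/39 ≈ 9407.744; standard quotas: P1 2.354, P2 2.152, P3 2.118, P4 3.189, P5 22.324, P6 1.941, P7 2.236, P8 2.686.
Rounding up gives 3, 3, 3, 4, 23, 2, 3, 3 = 44 seats, so the divisor must be adjusted.
With modified divisor 10300: modified quotas P1 2.150, P2 1.966, P3 1.935, P4 2.913, P5 20.390, P6 1.773, P7 2.042, P8 2.453.
Rounding up: P1 3, P2 2, P3 2, P4 3, P5 21, P6 2, P7 3, P8 3 (total 39).
P6 receives 2.

2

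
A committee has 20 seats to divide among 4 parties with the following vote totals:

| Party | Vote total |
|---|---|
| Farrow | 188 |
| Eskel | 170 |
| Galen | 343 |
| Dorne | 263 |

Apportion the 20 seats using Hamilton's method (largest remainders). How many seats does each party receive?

Farrow=4; Eskel=4; Galen=7; Dorne=5

Total 964; standard divisor 964/20 ≈ 48.2.
Standard quotas: Farrow 3.900, Eskel 3.527, Galen 7.116, Dorne 5.456.
Lower quotas: Farrow 3, Eskel 3, Galen 7, Dorne 5 (sum 18, leaving 2 seats).
Remainders in descending order: Farrow 0.900, Eskel 0.527, Dorne 0.456, Galen 0.116.
The surplus seats go to Farrow, Eskel.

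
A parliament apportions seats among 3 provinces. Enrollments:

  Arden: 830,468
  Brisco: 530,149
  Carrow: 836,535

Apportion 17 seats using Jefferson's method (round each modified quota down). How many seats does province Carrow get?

7

Standard divisor 2197152/17 ≈ 129244.235; standard quotas: Arden 6.426, Brisco 4.102, Carrow 6.473.
Rounding down gives 6, 4, 6 = 16 seats, so the divisor must be adjusted.
With modified divisor 119100: modified quotas Arden 6.973, Brisco 4.451, Carrow 7.024.
Rounding down: Arden 6, Brisco 4, Carrow 7 (total 17).
Carrow receives 7.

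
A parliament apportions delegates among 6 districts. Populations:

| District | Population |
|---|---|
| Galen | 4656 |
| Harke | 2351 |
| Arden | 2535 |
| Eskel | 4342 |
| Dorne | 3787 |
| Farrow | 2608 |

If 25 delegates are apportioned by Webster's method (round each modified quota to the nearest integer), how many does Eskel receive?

Standard divisor 20279/25 ≈ 811.16; standard quotas: Galen 5.740, Harke 2.898, Arden 3.125, Eskel 5.353, Dorne 4.669, Farrow 3.215.
Rounding to the nearest integer gives Galen 6, Harke 3, Arden 3, Eskel 5, Dorne 5, Farrow 3 — total 25, matching the house size, so no adjustment is needed.
Eskel receives 5.

5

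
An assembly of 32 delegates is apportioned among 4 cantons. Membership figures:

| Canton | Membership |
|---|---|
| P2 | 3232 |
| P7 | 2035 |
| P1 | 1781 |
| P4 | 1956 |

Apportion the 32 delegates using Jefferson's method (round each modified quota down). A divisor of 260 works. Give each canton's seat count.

With modified divisor 260: modified quotas P2 12.431, P7 7.827, P1 6.850, P4 7.523.
Rounding down: P2 12, P7 7, P1 6, P4 7 (total 32).

P2 12, P7 7, P1 6, P4 7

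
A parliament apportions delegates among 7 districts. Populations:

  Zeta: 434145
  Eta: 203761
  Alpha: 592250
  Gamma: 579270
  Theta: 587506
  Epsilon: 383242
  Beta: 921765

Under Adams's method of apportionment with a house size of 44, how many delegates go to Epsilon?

5

Standard divisor 3701939/44 ≈ 84134.977; standard quotas: Zeta 5.160, Eta 2.422, Alpha 7.039, Gamma 6.885, Theta 6.983, Epsilon 4.555, Beta 10.956.
Rounding up gives 6, 3, 8, 7, 7, 5, 11 = 47 seats, so the divisor must be adjusted.
With modified divisor 94000: modified quotas Zeta 4.619, Eta 2.168, Alpha 6.301, Gamma 6.162, Theta 6.250, Epsilon 4.077, Beta 9.806.
Rounding up: Zeta 5, Eta 3, Alpha 7, Gamma 7, Theta 7, Epsilon 5, Beta 10 (total 44).
Epsilon receives 5.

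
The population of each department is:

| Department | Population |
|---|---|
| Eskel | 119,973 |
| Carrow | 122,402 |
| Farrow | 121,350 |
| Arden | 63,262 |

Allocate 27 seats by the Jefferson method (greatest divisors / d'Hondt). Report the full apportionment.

Standard divisor 426987/27 ≈ 15814.333; standard quotas: Eskel 7.586, Carrow 7.740, Farrow 7.673, Arden 4.000.
Rounding down gives 7, 7, 7, 4 = 25 seats, so the divisor must be adjusted.
With modified divisor 15100: modified quotas Eskel 7.945, Carrow 8.106, Farrow 8.036, Arden 4.190.
Rounding down: Eskel 7, Carrow 8, Farrow 8, Arden 4 (total 27).

Eskel: 7, Carrow: 8, Farrow: 8, Arden: 4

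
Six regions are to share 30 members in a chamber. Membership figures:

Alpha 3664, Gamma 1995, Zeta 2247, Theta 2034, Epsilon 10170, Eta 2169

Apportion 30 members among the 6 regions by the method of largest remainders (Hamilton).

Total 22279; standard divisor 22279/30 ≈ 742.633.
Standard quotas: Alpha 4.9338, Gamma 2.6864, Zeta 3.0257, Theta 2.7389, Epsilon 13.6945, Eta 2.9207.
Lower quotas: Alpha 4, Gamma 2, Zeta 3, Theta 2, Epsilon 13, Eta 2 (sum 26, leaving 4 seats).
Remainders in descending order: Alpha 0.9338, Eta 0.9207, Theta 0.7389, Epsilon 0.6945, Gamma 0.6864, Zeta 0.0257.
Largest remainders: Alpha, Eta, Theta, Epsilon receive the extra seats.

Alpha=5; Gamma=2; Zeta=3; Theta=3; Epsilon=14; Eta=3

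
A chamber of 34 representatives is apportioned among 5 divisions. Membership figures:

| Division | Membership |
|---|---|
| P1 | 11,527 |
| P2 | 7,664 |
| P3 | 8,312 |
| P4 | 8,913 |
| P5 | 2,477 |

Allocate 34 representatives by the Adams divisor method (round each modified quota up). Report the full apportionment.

P1=10, P2=7, P3=7, P4=8, P5=2

Standard divisor 38893/34 ≈ 1143.912; standard quotas: P1 10.077, P2 6.700, P3 7.266, P4 7.792, P5 2.165.
Rounding up gives 11, 7, 8, 8, 3 = 37 seats, so the divisor must be adjusted.
With modified divisor 1260: modified quotas P1 9.148, P2 6.083, P3 6.597, P4 7.074, P5 1.966.
Rounding up: P1 10, P2 7, P3 7, P4 8, P5 2 (total 34).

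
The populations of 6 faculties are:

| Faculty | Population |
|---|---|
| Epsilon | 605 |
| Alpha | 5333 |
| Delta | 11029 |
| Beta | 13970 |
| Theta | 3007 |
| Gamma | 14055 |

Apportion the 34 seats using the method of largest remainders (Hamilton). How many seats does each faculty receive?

Epsilon=0, Alpha=4, Delta=8, Beta=10, Theta=2, Gamma=10

Standard divisor: 47999 ÷ 34 ≈ 1411.735.
Standard quotas: Epsilon 0.4286, Alpha 3.7776, Delta 7.8124, Beta 9.8956, Theta 2.1300, Gamma 9.9558.
Lower quotas: Epsilon 0, Alpha 3, Delta 7, Beta 9, Theta 2, Gamma 9 (sum 30, leaving 4 seats).
Remainders in descending order: Gamma 0.9558, Beta 0.8956, Delta 0.8124, Alpha 0.7776, Epsilon 0.4286, Theta 0.1300.
Largest remainders: Gamma, Beta, Delta, Alpha receive the extra seats.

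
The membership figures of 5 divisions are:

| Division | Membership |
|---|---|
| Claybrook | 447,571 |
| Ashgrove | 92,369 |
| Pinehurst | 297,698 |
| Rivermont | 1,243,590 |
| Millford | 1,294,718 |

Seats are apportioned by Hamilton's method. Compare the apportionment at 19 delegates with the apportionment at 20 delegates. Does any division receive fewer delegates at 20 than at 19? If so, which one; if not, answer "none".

At 19 seats: Claybrook 2, Ashgrove 1, Pinehurst 2, Rivermont 7, Millford 7.
At 20 seats: Claybrook 3, Ashgrove 0, Pinehurst 2, Rivermont 7, Millford 8.
Ashgrove drops from 1 to 0.

Ashgrove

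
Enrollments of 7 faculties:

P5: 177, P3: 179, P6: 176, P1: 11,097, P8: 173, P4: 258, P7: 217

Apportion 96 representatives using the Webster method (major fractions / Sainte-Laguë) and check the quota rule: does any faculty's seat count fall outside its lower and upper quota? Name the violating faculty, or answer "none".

Standard quotas: P5 1.384, P3 1.400, P6 1.376, P1 86.773, P8 1.353, P4 2.017, P7 1.697.
Webster allocation: P5 1, P3 1, P6 1, P1 88, P8 1, P4 2, P7 2.
P1 has quota 86.773 (lower 86, upper 87) but receives 88 — outside the quota interval.

P1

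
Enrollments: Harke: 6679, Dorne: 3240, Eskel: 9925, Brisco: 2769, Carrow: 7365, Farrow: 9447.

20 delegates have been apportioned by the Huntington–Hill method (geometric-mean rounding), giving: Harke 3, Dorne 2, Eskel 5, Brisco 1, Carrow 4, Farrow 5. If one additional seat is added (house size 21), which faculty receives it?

Brisco

Priority for the next seat is population ÷ (√(s·(s+1))).
Priorities: Harke 1928.061, Dorne 1322.724, Eskel 1812.049, Brisco 1957.979, Carrow 1646.864, Farrow 1724.778.
Highest priority: Brisco.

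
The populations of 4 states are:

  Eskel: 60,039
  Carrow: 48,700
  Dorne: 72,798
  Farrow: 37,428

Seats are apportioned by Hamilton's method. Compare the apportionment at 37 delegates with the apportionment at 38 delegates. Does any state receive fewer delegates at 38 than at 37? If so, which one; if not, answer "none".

none

At 37 seats: Eskel 10, Carrow 8, Dorne 12, Farrow 7.
At 38 seats: Eskel 10, Carrow 8, Dorne 13, Farrow 7.
No state's allocation decreased.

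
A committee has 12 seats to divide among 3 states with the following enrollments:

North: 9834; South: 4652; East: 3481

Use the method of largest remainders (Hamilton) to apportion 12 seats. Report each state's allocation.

North: 7, South: 3, East: 2

Total 17967; standard divisor 17967/12 ≈ 1497.25.
Standard quotas: North 6.5680, South 3.1070, East 2.3249.
Lower quotas: North 6, South 3, East 2 (sum 11, leaving 1 seat).
Remainders in descending order: North 0.5680, East 0.3249, South 0.1070.
Largest remainder: North receives the extra seat.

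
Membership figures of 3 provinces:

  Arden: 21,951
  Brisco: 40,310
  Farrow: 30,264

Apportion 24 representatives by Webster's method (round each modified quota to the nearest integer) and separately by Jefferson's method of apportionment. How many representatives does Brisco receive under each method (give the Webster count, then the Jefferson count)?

Webster: Arden 6, Brisco 10, Farrow 8.
Jefferson: Arden 5, Brisco 11, Farrow 8.
Brisco gets 10 under Webster and 11 under Jefferson.

10 and 11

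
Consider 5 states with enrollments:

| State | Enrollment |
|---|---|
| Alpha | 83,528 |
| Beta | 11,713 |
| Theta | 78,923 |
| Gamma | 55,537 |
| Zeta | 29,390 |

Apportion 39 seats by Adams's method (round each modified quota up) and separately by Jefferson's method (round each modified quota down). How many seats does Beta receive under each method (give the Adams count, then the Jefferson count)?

2 and 1

Adams: Alpha 12, Beta 2, Theta 12, Gamma 8, Zeta 5.
Jefferson: Alpha 13, Beta 1, Theta 12, Gamma 9, Zeta 4.
Beta gets 2 under Adams and 1 under Jefferson.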